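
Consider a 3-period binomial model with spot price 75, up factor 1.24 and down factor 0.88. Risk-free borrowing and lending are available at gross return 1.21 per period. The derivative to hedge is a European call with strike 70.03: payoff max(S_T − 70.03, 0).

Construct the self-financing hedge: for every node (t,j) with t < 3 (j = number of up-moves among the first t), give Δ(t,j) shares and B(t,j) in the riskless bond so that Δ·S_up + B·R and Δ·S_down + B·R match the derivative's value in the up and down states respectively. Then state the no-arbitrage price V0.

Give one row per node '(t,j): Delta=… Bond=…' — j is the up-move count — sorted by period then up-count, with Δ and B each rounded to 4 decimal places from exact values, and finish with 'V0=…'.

(0,0): Delta=0.9967 Bond=-39.2747
(1,0): Delta=0.9452 Bond=-44.1222
(1,1): Delta=1.0000 Bond=-47.8314
(2,0): Delta=0.0951 Bond=-4.0186
(2,1): Delta=1.0000 Bond=-57.8760
(2,2): Delta=1.0000 Bond=-57.8760
V0=35.4761

The replicating-portfolio and risk-neutral prices coincide; use p* = (1.21−0.88)/(1.24−0.88) = 0.9167 for the latter.
Terminal values V(3,·): V(3,0)=0.0000, V(3,1)=1.9892, V(3,2)=31.4516, V(3,3)=72.9668
(2,0): S=58.0800. Δ = (V_up−V_dn)/(S_up−S_dn) = (1.9892−0.0000)/(72.0192−51.1104) = 0.0951. V = [p*·1.9892 + (1−p*)·0.0000]/1.21 = 1.5070. B = V − Δ·S = -4.0186.
(2,1): S=81.8400. Δ = (V_up−V_dn)/(S_up−S_dn) = (31.4516−1.9892)/(101.4816−72.0192) = 1.0000. V = [p*·31.4516 + (1−p*)·1.9892]/1.21 = 23.9640. B = V − Δ·S = -57.8760.
(2,2): S=115.3200. Δ = (V_up−V_dn)/(S_up−S_dn) = (72.9668−31.4516)/(142.9968−101.4816) = 1.0000. V = [p*·72.9668 + (1−p*)·31.4516]/1.21 = 57.4440. B = V − Δ·S = -57.8760.
(1,0): S=66.0000. Δ = (V_up−V_dn)/(S_up−S_dn) = (23.9640−1.5070)/(81.8400−58.0800) = 0.9452. V = [p*·23.9640 + (1−p*)·1.5070]/1.21 = 18.2583. B = V − Δ·S = -44.1222.
(1,1): S=93.0000. Δ = (V_up−V_dn)/(S_up−S_dn) = (57.4440−23.9640)/(115.3200−81.8400) = 1.0000. V = [p*·57.4440 + (1−p*)·23.9640]/1.21 = 45.1686. B = V − Δ·S = -47.8314.
(0,0): S=75.0000. Δ = (V_up−V_dn)/(S_up−S_dn) = (45.1686−18.2583)/(93.0000−66.0000) = 0.9967. V = [p*·45.1686 + (1−p*)·18.2583]/1.21 = 35.4761. B = V − Δ·S = -39.2747.
Self-financing check: at every node Δ·S+B equals the discounted successor values.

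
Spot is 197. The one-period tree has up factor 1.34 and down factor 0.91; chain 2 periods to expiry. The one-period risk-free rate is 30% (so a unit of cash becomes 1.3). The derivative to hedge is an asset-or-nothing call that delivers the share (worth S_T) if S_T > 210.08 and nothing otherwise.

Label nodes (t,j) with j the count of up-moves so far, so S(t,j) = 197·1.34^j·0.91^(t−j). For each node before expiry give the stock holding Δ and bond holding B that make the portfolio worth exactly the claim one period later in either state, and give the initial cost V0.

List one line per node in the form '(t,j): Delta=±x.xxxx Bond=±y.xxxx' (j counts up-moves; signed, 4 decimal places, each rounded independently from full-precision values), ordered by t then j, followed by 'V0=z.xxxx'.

The replicating-portfolio and risk-neutral prices coincide; use p* = (1.3−0.91)/(1.34−0.91) = 0.9070 for the latter.
Payoff layer (t=2): V(2,0)=0.0000, V(2,1)=240.2218, V(2,2)=353.7332
(1,0): S=179.2700. Δ = (V_up−V_dn)/(S_up−S_dn) = (240.2218−0.0000)/(240.2218−163.1357) = 3.1163. V = [p*·240.2218 + (1−p*)·0.0000]/1.3 = 167.5966. B = V − Δ·S = -391.0587.
(1,1): S=263.9800. Δ = (V_up−V_dn)/(S_up−S_dn) = (353.7332−240.2218)/(353.7332−240.2218) = 1.0000. V = [p*·353.7332 + (1−p*)·240.2218]/1.3 = 263.9800. B = V − Δ·S = 0.0000.
(0,0): S=197.0000. Δ = (V_up−V_dn)/(S_up−S_dn) = (263.9800−167.5966)/(263.9800−179.2700) = 1.1378. V = [p*·263.9800 + (1−p*)·167.5966]/1.3 = 196.1647. B = V − Δ·S = -27.9827.
Each (Δ,B) replicates both successor values, so the strategy is self-financing and V0 is arbitrage-free.

(0,0): Delta=1.1378 Bond=-27.9827
(1,0): Delta=3.1163 Bond=-391.0587
(1,1): Delta=1.0000 Bond=0.0000
V0=196.1647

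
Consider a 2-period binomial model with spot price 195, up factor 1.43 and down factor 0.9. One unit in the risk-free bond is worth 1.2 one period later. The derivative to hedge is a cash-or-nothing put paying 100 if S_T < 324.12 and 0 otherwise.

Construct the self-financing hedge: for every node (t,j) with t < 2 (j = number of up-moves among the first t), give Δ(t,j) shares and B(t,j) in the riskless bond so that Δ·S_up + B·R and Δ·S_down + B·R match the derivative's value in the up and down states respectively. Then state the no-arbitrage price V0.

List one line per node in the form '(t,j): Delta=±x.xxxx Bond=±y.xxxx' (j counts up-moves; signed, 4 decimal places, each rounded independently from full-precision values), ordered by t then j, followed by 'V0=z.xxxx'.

Since d<R<u, set p* = (R−d)/(u−d) = 0.5660; price each node as the discounted p*-expectation of its children.
Terminal values V(2,·): V(2,0)=100.0000, V(2,1)=100.0000, V(2,2)=0.0000
  t=1,j=0: stock 175.5000 → up 250.9650 (V=100.0000), down 157.9500 (V=100.0000). Price 83.3333; hedge Δ=0.0000, bond B=83.3333.
  t=1,j=1: stock 278.8500 → up 398.7555 (V=0.0000), down 250.9650 (V=100.0000). Price 36.1635; hedge Δ=-0.6766, bond B=224.8428.
  t=0,j=0: stock 195.0000 → up 278.8500 (V=36.1635), down 175.5000 (V=83.3333). Price 47.1945; hedge Δ=-0.4564, bond B=136.1942.
Check: Δ(0,0)·S0 + B(0,0) = 47.1945 = V0.

(0,0): Delta=-0.4564 Bond=136.1942
(1,0): Delta=0.0000 Bond=83.3333
(1,1): Delta=-0.6766 Bond=224.8428
V0=47.1945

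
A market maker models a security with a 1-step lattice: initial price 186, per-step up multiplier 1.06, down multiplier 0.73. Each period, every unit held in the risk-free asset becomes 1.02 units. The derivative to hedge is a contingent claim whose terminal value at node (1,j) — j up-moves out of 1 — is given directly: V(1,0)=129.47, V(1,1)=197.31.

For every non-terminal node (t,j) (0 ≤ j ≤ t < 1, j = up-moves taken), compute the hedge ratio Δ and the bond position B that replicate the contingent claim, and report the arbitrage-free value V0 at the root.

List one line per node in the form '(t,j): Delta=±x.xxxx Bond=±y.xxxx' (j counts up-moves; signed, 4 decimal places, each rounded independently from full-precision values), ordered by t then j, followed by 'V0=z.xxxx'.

Risk-neutral probability p* = (R−d)/(u−d) = (1.02−0.73)/(1.06−0.73) = 0.8788.
Payoff layer (t=1): V(1,0)=129.4700, V(1,1)=197.3100
  t=0,j=0: stock 186.0000 → up 197.1600 (V=197.3100), down 135.7800 (V=129.4700). Price 185.3794; hedge Δ=1.1052, bond B=-20.1964.
Self-financing check: at every node Δ·S+B equals the discounted successor values.

(0,0): Delta=1.1052 Bond=-20.1964
V0=185.3794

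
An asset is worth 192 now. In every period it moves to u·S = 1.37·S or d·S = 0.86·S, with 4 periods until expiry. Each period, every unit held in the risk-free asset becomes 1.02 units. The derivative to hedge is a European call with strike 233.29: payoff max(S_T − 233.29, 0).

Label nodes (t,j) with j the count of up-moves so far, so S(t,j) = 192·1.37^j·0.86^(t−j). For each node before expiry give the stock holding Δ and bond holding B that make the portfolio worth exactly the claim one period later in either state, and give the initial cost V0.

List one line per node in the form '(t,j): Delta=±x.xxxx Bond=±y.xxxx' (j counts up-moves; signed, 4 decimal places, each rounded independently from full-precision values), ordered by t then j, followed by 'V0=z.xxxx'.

Under the risk-neutral measure, an up-move has probability p* = (R−d)/(u−d) = 0.3137 and values discount at R = 1.02.
Payoff layer (t=4): V(4,0)=0.0000, V(4,1)=0.0000, V(4,2)=33.2358, V(4,3)=191.2918, V(4,4)=443.0787
  t=3,j=0: stock 122.1228 → up 167.3082 (V=0.0000), down 105.0256 (V=0.0000). Price 0.0000; hedge Δ=0.0000, bond B=0.0000.
  t=3,j=1: stock 194.5444 → up 266.5258 (V=33.2358), down 167.3082 (V=0.0000). Price 10.2225; hedge Δ=0.3350, bond B=-54.9458.
  t=3,j=2: stock 309.9137 → up 424.5818 (V=191.2918), down 266.5258 (V=33.2358). Price 81.1980; hedge Δ=1.0000, bond B=-228.7157.
  t=3,j=3: stock 493.6998 → up 676.3687 (V=443.0787), down 424.5818 (V=191.2918). Price 264.9841; hedge Δ=1.0000, bond B=-228.7157.
  t=2,j=0: stock 142.0032 → up 194.5444 (V=10.2225), down 122.1228 (V=0.0000). Price 3.1442; hedge Δ=0.1412, bond B=-16.8999.
  t=2,j=1: stock 226.2144 → up 309.9137 (V=81.1980), down 194.5444 (V=10.2225). Price 31.8523; hedge Δ=0.6152, bond B=-107.3155.
  t=2,j=2: stock 360.3648 → up 493.6998 (V=264.9841), down 309.9137 (V=81.1980). Price 136.1337; hedge Δ=1.0000, bond B=-224.2311.
  t=1,j=0: stock 165.1200 → up 226.2144 (V=31.8523), down 142.0032 (V=3.1442). Price 11.9124; hedge Δ=0.3409, bond B=-44.3780.
  t=1,j=1: stock 263.0400 → up 360.3648 (V=136.1337), down 226.2144 (V=31.8523). Price 63.3020; hedge Δ=0.7773, bond B=-141.1715.
  t=0,j=0: stock 192.0000 → up 263.0400 (V=63.3020), down 165.1200 (V=11.9124). Price 27.4849; hedge Δ=0.5248, bond B=-73.2790.
Self-financing check: at every node Δ·S+B equals the discounted successor values.

(0,0): Delta=0.5248 Bond=-73.2790
(1,0): Delta=0.3409 Bond=-44.3780
(1,1): Delta=0.7773 Bond=-141.1715
(2,0): Delta=0.1412 Bond=-16.8999
(2,1): Delta=0.6152 Bond=-107.3155
(2,2): Delta=1.0000 Bond=-224.2311
(3,0): Delta=0.0000 Bond=0.0000
(3,1): Delta=0.3350 Bond=-54.9458
(3,2): Delta=1.0000 Bond=-228.7157
(3,3): Delta=1.0000 Bond=-228.7157
V0=27.4849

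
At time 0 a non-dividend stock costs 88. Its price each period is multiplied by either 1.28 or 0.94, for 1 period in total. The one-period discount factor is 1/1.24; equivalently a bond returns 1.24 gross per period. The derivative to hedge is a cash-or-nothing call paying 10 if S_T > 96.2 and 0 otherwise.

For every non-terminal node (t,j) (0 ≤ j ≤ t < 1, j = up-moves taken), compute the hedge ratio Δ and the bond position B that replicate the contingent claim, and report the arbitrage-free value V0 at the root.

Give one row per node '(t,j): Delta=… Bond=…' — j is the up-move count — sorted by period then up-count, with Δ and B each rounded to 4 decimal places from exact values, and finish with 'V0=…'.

(0,0): Delta=0.3342 Bond=-22.2960
V0=7.1157

Risk-neutral probability p* = (R−d)/(u−d) = (1.24−0.94)/(1.28−0.94) = 0.8824.
Terminal payoffs: V(1,0)=0.0000, V(1,1)=10.0000
Node (0,0) S=88.0000: V=(p*·10.0000+(1−p*)·0.0000)/1.24=7.1157; Δ=(10.0000−0.0000)/(112.6400−82.7200)=0.3342; B=V−Δ·S=-22.2960
Check: Δ(0,0)·S0 + B(0,0) = 7.1157 = V0.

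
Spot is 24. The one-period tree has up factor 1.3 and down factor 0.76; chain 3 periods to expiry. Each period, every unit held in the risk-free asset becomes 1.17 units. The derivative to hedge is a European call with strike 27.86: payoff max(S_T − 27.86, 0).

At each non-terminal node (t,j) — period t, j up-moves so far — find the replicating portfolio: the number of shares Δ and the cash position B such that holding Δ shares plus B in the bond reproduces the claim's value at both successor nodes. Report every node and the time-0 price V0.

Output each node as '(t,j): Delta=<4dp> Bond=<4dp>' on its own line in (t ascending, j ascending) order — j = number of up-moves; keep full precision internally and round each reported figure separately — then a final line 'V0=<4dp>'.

Under the risk-neutral measure, an up-move has probability p* = (R−d)/(u−d) = 0.7593 and values discount at R = 1.17.
At expiry t=3: V(3,0)=0.0000, V(3,1)=0.0000, V(3,2)=2.9656, V(3,3)=24.8680
(2,0): S=13.8624. Δ = (V_up−V_dn)/(S_up−S_dn) = (0.0000−0.0000)/(18.0211−10.5354) = 0.0000. V = [p*·0.0000 + (1−p*)·0.0000]/1.17 = 0.0000. B = V − Δ·S = 0.0000.
(2,1): S=23.7120. Δ = (V_up−V_dn)/(S_up−S_dn) = (2.9656−0.0000)/(30.8256−18.0211) = 0.2316. V = [p*·2.9656 + (1−p*)·0.0000]/1.17 = 1.9245. B = V − Δ·S = -3.5674.
(2,2): S=40.5600. Δ = (V_up−V_dn)/(S_up−S_dn) = (24.8680−2.9656)/(52.7280−30.8256) = 1.0000. V = [p*·24.8680 + (1−p*)·2.9656]/1.17 = 16.7480. B = V − Δ·S = -23.8120.
(1,0): S=18.2400. Δ = (V_up−V_dn)/(S_up−S_dn) = (1.9245−0.0000)/(23.7120−13.8624) = 0.1954. V = [p*·1.9245 + (1−p*)·0.0000]/1.17 = 1.2489. B = V − Δ·S = -2.3150.
(1,1): S=31.2000. Δ = (V_up−V_dn)/(S_up−S_dn) = (16.7480−1.9245)/(40.5600−23.7120) = 0.8798. V = [p*·16.7480 + (1−p*)·1.9245]/1.17 = 11.2644. B = V − Δ·S = -16.1866.
(0,0): S=24.0000. Δ = (V_up−V_dn)/(S_up−S_dn) = (11.2644−1.2489)/(31.2000−18.2400) = 0.7728. V = [p*·11.2644 + (1−p*)·1.2489]/1.17 = 7.5669. B = V − Δ·S = -10.9804.
Root portfolio cost Δ·24+B reproduces V0=7.5669.

(0,0): Delta=0.7728 Bond=-10.9804
(1,0): Delta=0.1954 Bond=-2.3150
(1,1): Delta=0.8798 Bond=-16.1866
(2,0): Delta=0.0000 Bond=0.0000
(2,1): Delta=0.2316 Bond=-3.5674
(2,2): Delta=1.0000 Bond=-23.8120
V0=7.5669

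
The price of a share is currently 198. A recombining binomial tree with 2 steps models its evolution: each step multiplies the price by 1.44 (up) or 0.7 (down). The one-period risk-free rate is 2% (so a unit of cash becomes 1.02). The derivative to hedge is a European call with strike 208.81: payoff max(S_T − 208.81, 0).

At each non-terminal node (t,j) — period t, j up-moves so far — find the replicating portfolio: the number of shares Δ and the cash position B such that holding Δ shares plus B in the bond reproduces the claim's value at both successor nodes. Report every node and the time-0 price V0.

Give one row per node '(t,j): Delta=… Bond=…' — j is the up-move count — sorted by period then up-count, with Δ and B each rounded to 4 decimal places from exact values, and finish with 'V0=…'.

(0,0): Delta=0.5838 Bond=-79.3278
(1,0): Delta=0.0000 Bond=0.0000
(1,1): Delta=0.9563 Bond=-187.1144
V0=36.2641

No-arbitrage ⇒ martingale measure with p* = (R−d)/(u−d) = 0.4324.
Payoff layer (t=2): V(2,0)=0.0000, V(2,1)=0.0000, V(2,2)=201.7628
  t=1,j=0: stock 138.6000 → up 199.5840 (V=0.0000), down 97.0200 (V=0.0000). Price 0.0000; hedge Δ=0.0000, bond B=0.0000.
  t=1,j=1: stock 285.1200 → up 410.5728 (V=201.7628), down 199.5840 (V=0.0000). Price 85.5380; hedge Δ=0.9563, bond B=-187.1144.
  t=0,j=0: stock 198.0000 → up 285.1200 (V=85.5380), down 138.6000 (V=0.0000). Price 36.2641; hedge Δ=0.5838, bond B=-79.3278.
Self-financing check: at every node Δ·S+B equals the discounted successor values.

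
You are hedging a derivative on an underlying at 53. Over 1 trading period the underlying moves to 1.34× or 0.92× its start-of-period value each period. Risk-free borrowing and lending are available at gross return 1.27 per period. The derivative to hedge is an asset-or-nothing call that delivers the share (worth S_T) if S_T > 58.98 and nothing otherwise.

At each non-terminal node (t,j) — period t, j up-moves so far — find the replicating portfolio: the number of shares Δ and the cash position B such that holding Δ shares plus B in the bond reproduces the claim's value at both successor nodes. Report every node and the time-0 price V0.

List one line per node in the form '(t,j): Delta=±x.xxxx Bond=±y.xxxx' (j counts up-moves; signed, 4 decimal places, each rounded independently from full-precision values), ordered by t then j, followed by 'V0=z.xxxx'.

The replicating-portfolio and risk-neutral prices coincide; use p* = (1.27−0.92)/(1.34−0.92) = 0.8333 for the latter.
Terminal values V(1,·): V(1,0)=0.0000, V(1,1)=71.0200
(0,0): S=53.0000. Δ = (V_up−V_dn)/(S_up−S_dn) = (71.0200−0.0000)/(71.0200−48.7600) = 3.1905. V = [p*·71.0200 + (1−p*)·0.0000]/1.27 = 46.6010. B = V − Δ·S = -122.4942.
Check: Δ(0,0)·S0 + B(0,0) = 46.6010 = V0.

(0,0): Delta=3.1905 Bond=-122.4942
V0=46.6010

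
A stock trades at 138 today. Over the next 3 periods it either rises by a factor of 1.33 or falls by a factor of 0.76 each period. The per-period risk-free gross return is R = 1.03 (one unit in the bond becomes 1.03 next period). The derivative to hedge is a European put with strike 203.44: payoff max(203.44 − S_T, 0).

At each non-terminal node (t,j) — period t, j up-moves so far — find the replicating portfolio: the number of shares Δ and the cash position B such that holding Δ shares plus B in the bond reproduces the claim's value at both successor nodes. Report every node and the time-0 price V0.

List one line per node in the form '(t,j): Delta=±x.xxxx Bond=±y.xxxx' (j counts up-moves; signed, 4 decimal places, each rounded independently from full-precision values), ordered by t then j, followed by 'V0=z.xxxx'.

(0,0): Delta=-0.6741 Bond=152.9875
(1,0): Delta=-1.0000 Bond=191.7617
(1,1): Delta=-0.4671 Bond=119.5942
(2,0): Delta=-1.0000 Bond=197.5146
(2,1): Delta=-1.0000 Bond=197.5146
(2,2): Delta=-0.1288 Bond=40.5904
V0=59.9672

Under the risk-neutral measure, an up-move has probability p* = (R−d)/(u−d) = 0.4737 and values discount at R = 1.03.
At expiry t=3: V(3,0)=142.8613, V(3,1)=97.4273, V(3,2)=17.9178, V(3,3)=0.0000
Node (2,0) S=79.7088: V=(p*·97.4273+(1−p*)·142.8613)/1.03=117.8058; Δ=(97.4273−142.8613)/(106.0127−60.5787)=-1.0000; B=V−Δ·S=197.5146
Node (2,1) S=139.4904: V=(p*·17.9178+(1−p*)·97.4273)/1.03=58.0242; Δ=(17.9178−97.4273)/(185.5222−106.0127)=-1.0000; B=V−Δ·S=197.5146
Node (2,2) S=244.1082: V=(p*·0.0000+(1−p*)·17.9178)/1.03=9.1557; Δ=(0.0000−17.9178)/(324.6639−185.5222)=-0.1288; B=V−Δ·S=40.5904
Node (1,0) S=104.8800: V=(p*·58.0242+(1−p*)·117.8058)/1.03=86.8817; Δ=(58.0242−117.8058)/(139.4904−79.7088)=-1.0000; B=V−Δ·S=191.7617
Node (1,1) S=183.5400: V=(p*·9.1557+(1−p*)·58.0242)/1.03=33.8602; Δ=(9.1557−58.0242)/(244.1082−139.4904)=-0.4671; B=V−Δ·S=119.5942
Node (0,0) S=138.0000: V=(p*·33.8602+(1−p*)·86.8817)/1.03=59.9672; Δ=(33.8602−86.8817)/(183.5400−104.8800)=-0.6741; B=V−Δ·S=152.9875
The time-0 hedge costs 59.9672, which is the no-arbitrage price.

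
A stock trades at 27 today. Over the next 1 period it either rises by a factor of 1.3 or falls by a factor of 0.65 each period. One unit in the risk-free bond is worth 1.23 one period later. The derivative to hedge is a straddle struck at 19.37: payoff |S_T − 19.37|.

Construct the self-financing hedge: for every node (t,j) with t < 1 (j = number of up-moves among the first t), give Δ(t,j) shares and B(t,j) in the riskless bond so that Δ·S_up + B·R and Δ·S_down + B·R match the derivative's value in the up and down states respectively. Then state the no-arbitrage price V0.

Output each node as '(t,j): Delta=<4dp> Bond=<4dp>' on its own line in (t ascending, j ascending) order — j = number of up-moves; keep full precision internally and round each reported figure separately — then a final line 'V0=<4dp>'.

Under the risk-neutral measure, an up-move has probability p* = (R−d)/(u−d) = 0.8923 and values discount at R = 1.23.
At expiry t=1: V(1,0)=1.8200, V(1,1)=15.7300
Node (0,0) S=27.0000: V=(p*·15.7300+(1−p*)·1.8200)/1.23=11.5707; Δ=(15.7300−1.8200)/(35.1000−17.5500)=0.7926; B=V−Δ·S=-9.8293
Root portfolio cost Δ·27+B reproduces V0=11.5707.

(0,0): Delta=0.7926 Bond=-9.8293
V0=11.5707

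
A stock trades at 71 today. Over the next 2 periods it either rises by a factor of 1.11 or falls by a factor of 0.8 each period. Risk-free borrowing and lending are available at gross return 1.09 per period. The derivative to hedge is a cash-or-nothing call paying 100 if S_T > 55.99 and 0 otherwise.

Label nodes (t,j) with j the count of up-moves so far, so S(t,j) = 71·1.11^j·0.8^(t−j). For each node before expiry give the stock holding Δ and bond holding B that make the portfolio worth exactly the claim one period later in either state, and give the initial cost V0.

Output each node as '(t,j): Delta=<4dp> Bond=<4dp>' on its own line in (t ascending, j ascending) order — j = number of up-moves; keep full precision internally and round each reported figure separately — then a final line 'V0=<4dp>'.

No-arbitrage ⇒ martingale measure with p* = (R−d)/(u−d) = 0.9355.
Payoff layer (t=2): V(2,0)=0.0000, V(2,1)=100.0000, V(2,2)=100.0000
Node (1,0) S=56.8000: V=(p*·100.0000+(1−p*)·0.0000)/1.09=85.8242; Δ=(100.0000−0.0000)/(63.0480−45.4400)=5.6792; B=V−Δ·S=-236.7564
Node (1,1) S=78.8100: V=(p*·100.0000+(1−p*)·100.0000)/1.09=91.7431; Δ=(100.0000−100.0000)/(87.4791−63.0480)=0.0000; B=V−Δ·S=91.7431
Node (0,0) S=71.0000: V=(p*·91.7431+(1−p*)·85.8242)/1.09=83.8177; Δ=(91.7431−85.8242)/(78.8100−56.8000)=0.2689; B=V−Δ·S=64.7244
Self-financing check: at every node Δ·S+B equals the discounted successor values.

(0,0): Delta=0.2689 Bond=64.7244
(1,0): Delta=5.6792 Bond=-236.7564
(1,1): Delta=0.0000 Bond=91.7431
V0=83.8177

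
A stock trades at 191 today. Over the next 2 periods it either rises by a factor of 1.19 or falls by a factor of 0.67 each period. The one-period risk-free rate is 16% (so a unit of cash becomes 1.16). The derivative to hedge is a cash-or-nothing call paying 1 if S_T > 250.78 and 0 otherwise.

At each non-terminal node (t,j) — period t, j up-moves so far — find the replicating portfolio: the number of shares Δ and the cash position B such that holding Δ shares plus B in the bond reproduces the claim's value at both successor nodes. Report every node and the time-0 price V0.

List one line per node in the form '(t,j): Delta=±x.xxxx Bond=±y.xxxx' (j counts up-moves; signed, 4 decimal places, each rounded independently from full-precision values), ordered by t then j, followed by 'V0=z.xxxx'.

Risk-neutral probability p* = (R−d)/(u−d) = (1.16−0.67)/(1.19−0.67) = 0.9423.
Terminal values V(2,·): V(2,0)=0.0000, V(2,1)=0.0000, V(2,2)=1.0000
Node (1,0) S=127.9700: V=(p*·0.0000+(1−p*)·0.0000)/1.16=0.0000; Δ=(0.0000−0.0000)/(152.2843−85.7399)=0.0000; B=V−Δ·S=0.0000
Node (1,1) S=227.2900: V=(p*·1.0000+(1−p*)·0.0000)/1.16=0.8123; Δ=(1.0000−0.0000)/(270.4751−152.2843)=0.0085; B=V−Δ·S=-1.1107
Node (0,0) S=191.0000: V=(p*·0.8123+(1−p*)·0.0000)/1.16=0.6599; Δ=(0.8123−0.0000)/(227.2900−127.9700)=0.0082; B=V−Δ·S=-0.9023
The time-0 hedge costs 0.6599, which is the no-arbitrage price.

(0,0): Delta=0.0082 Bond=-0.9023
(1,0): Delta=0.0000 Bond=0.0000
(1,1): Delta=0.0085 Bond=-1.1107
V0=0.6599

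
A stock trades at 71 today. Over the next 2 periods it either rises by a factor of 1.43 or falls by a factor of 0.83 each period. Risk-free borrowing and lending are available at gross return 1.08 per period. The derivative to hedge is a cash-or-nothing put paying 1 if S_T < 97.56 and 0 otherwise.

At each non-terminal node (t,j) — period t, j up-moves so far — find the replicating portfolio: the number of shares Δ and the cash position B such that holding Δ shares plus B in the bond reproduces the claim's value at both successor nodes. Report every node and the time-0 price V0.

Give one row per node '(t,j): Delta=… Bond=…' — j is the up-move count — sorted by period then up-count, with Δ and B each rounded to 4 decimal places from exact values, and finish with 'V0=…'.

(0,0): Delta=-0.0091 Bond=1.3515
(1,0): Delta=0.0000 Bond=0.9259
(1,1): Delta=-0.0164 Bond=2.2068
V0=0.7085

Under the risk-neutral measure, an up-move has probability p* = (R−d)/(u−d) = 0.4167 and values discount at R = 1.08.
Terminal values V(2,·): V(2,0)=1.0000, V(2,1)=1.0000, V(2,2)=0.0000
Node (1,0) S=58.9300: V=(p*·1.0000+(1−p*)·1.0000)/1.08=0.9259; Δ=(1.0000−1.0000)/(84.2699−48.9119)=0.0000; B=V−Δ·S=0.9259
Node (1,1) S=101.5300: V=(p*·0.0000+(1−p*)·1.0000)/1.08=0.5401; Δ=(0.0000−1.0000)/(145.1879−84.2699)=-0.0164; B=V−Δ·S=2.2068
Node (0,0) S=71.0000: V=(p*·0.5401+(1−p*)·0.9259)/1.08=0.7085; Δ=(0.5401−0.9259)/(101.5300−58.9300)=-0.0091; B=V−Δ·S=1.3515
The time-0 hedge costs 0.7085, which is the no-arbitrage price.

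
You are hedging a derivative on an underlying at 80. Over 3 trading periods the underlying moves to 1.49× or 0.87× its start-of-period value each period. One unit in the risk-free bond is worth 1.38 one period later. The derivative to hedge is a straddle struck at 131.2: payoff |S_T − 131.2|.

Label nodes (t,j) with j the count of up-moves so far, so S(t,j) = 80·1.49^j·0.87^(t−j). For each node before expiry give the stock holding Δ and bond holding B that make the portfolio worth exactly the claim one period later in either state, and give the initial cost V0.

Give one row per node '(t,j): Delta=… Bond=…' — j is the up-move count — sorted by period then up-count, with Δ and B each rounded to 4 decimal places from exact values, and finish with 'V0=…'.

Since d<R<u, set p* = (R−d)/(u−d) = 0.8226; price each node as the discounted p*-expectation of its children.
Terminal payoffs: V(3,0)=78.5198, V(3,1)=40.9775, V(3,2)=23.3190, V(3,3)=133.4359
(2,0): S=60.5520. Δ = (V_up−V_dn)/(S_up−S_dn) = (40.9775−78.5198)/(90.2225−52.6802) = -1.0000. V = [p*·40.9775 + (1−p*)·78.5198]/1.38 = 34.5205. B = V − Δ·S = 95.0725.
(2,1): S=103.7040. Δ = (V_up−V_dn)/(S_up−S_dn) = (23.3190−40.9775)/(154.5190−90.2225) = -0.2746. V = [p*·23.3190 + (1−p*)·40.9775]/1.38 = 19.1681. B = V − Δ·S = 47.6496.
(2,2): S=177.6080. Δ = (V_up−V_dn)/(S_up−S_dn) = (133.4359−23.3190)/(264.6359−154.5190) = 1.0000. V = [p*·133.4359 + (1−p*)·23.3190]/1.38 = 82.5355. B = V − Δ·S = -95.0725.
(1,0): S=69.6000. Δ = (V_up−V_dn)/(S_up−S_dn) = (19.1681−34.5205)/(103.7040−60.5520) = -0.3558. V = [p*·19.1681 + (1−p*)·34.5205]/1.38 = 15.8637. B = V − Δ·S = 40.6256.
(1,1): S=119.2000. Δ = (V_up−V_dn)/(S_up−S_dn) = (82.5355−19.1681)/(177.6080−103.7040) = 0.8574. V = [p*·82.5355 + (1−p*)·19.1681]/1.38 = 51.6615. B = V − Δ·S = -50.5441.
(0,0): S=80.0000. Δ = (V_up−V_dn)/(S_up−S_dn) = (51.6615−15.8637)/(119.2000−69.6000) = 0.7217. V = [p*·51.6615 + (1−p*)·15.8637]/1.38 = 32.8336. B = V − Δ·S = -24.9049.
Each (Δ,B) replicates both successor values, so the strategy is self-financing and V0 is arbitrage-free.

(0,0): Delta=0.7217 Bond=-24.9049
(1,0): Delta=-0.3558 Bond=40.6256
(1,1): Delta=0.8574 Bond=-50.5441
(2,0): Delta=-1.0000 Bond=95.0725
(2,1): Delta=-0.2746 Bond=47.6496
(2,2): Delta=1.0000 Bond=-95.0725
V0=32.8336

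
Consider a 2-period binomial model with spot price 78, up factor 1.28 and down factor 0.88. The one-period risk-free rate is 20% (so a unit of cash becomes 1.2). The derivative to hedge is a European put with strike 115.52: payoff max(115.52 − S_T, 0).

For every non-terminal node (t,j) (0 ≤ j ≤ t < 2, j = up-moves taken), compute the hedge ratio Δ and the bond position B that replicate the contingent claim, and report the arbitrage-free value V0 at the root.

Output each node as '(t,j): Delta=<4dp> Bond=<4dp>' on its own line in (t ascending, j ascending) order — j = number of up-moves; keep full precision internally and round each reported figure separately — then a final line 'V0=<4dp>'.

(0,0): Delta=-0.7377 Bond=65.2192
(1,0): Delta=-1.0000 Bond=96.2667
(1,1): Delta=-0.6926 Bond=73.7621
V0=7.6779

Risk-neutral probability p* = (R−d)/(u−d) = (1.2−0.88)/(1.28−0.88) = 0.8000.
Terminal values V(2,·): V(2,0)=55.1168, V(2,1)=27.6608, V(2,2)=0.0000
Node (1,0) S=68.6400: V=(p*·27.6608+(1−p*)·55.1168)/1.2=27.6267; Δ=(27.6608−55.1168)/(87.8592−60.4032)=-1.0000; B=V−Δ·S=96.2667
Node (1,1) S=99.8400: V=(p*·0.0000+(1−p*)·27.6608)/1.2=4.6101; Δ=(0.0000−27.6608)/(127.7952−87.8592)=-0.6926; B=V−Δ·S=73.7621
Node (0,0) S=78.0000: V=(p*·4.6101+(1−p*)·27.6267)/1.2=7.6779; Δ=(4.6101−27.6267)/(99.8400−68.6400)=-0.7377; B=V−Δ·S=65.2192
Self-financing check: at every node Δ·S+B equals the discounted successor values.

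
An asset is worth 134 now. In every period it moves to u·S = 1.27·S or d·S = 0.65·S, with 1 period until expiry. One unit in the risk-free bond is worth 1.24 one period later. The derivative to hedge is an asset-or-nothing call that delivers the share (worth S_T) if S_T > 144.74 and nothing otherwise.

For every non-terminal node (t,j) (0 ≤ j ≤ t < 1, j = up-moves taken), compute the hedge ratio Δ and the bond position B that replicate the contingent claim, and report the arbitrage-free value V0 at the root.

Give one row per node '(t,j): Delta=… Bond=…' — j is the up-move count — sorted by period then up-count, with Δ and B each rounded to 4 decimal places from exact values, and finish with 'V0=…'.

(0,0): Delta=2.0484 Bond=-143.8827
V0=130.6012

No-arbitrage ⇒ martingale measure with p* = (R−d)/(u−d) = 0.9516.
At expiry t=1: V(1,0)=0.0000, V(1,1)=170.1800
  t=0,j=0: stock 134.0000 → up 170.1800 (V=170.1800), down 87.1000 (V=0.0000). Price 130.6012; hedge Δ=2.0484, bond B=-143.8827.
Check: Δ(0,0)·S0 + B(0,0) = 130.6012 = V0.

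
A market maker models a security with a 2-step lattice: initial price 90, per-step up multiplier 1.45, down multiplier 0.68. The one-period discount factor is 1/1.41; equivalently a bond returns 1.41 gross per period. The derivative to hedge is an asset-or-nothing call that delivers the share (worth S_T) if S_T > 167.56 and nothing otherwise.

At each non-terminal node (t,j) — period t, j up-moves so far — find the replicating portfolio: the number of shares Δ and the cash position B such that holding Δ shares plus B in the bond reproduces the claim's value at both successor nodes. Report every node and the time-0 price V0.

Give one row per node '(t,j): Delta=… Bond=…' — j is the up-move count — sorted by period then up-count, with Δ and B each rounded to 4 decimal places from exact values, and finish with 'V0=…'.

Since d<R<u, set p* = (R−d)/(u−d) = 0.9481; price each node as the discounted p*-expectation of its children.
Terminal values V(2,·): V(2,0)=0.0000, V(2,1)=0.0000, V(2,2)=189.2250
Node (1,0) S=61.2000: V=(p*·0.0000+(1−p*)·0.0000)/1.41=0.0000; Δ=(0.0000−0.0000)/(88.7400−41.6160)=0.0000; B=V−Δ·S=0.0000
Node (1,1) S=130.5000: V=(p*·189.2250+(1−p*)·0.0000)/1.41=127.2306; Δ=(189.2250−0.0000)/(189.2250−88.7400)=1.8831; B=V−Δ·S=-118.5162
Node (0,0) S=90.0000: V=(p*·127.2306+(1−p*)·0.0000)/1.41=85.5470; Δ=(127.2306−0.0000)/(130.5000−61.2000)=1.8359; B=V−Δ·S=-79.6876
Root portfolio cost Δ·90+B reproduces V0=85.5470.

(0,0): Delta=1.8359 Bond=-79.6876
(1,0): Delta=0.0000 Bond=0.0000
(1,1): Delta=1.8831 Bond=-118.5162
V0=85.5470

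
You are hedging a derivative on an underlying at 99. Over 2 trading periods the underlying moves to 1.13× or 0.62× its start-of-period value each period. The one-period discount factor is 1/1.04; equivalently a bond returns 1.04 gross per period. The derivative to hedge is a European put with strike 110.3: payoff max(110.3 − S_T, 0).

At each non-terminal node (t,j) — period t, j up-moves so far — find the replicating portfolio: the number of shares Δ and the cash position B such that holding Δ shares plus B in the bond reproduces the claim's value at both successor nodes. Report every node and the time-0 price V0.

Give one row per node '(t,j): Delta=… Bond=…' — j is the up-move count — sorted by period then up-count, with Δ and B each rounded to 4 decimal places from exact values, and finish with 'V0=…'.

(0,0): Delta=-0.7473 Bond=87.0639
(1,0): Delta=-1.0000 Bond=106.0577
(1,1): Delta=-0.7176 Bond=87.2226
V0=13.0820

The replicating-portfolio and risk-neutral prices coincide; use p* = (1.04−0.62)/(1.13−0.62) = 0.8235 for the latter.
Terminal payoffs: V(2,0)=72.2444, V(2,1)=40.9406, V(2,2)=0.0000
Node (1,0) S=61.3800: V=(p*·40.9406+(1−p*)·72.2444)/1.04=44.6777; Δ=(40.9406−72.2444)/(69.3594−38.0556)=-1.0000; B=V−Δ·S=106.0577
Node (1,1) S=111.8700: V=(p*·0.0000+(1−p*)·40.9406)/1.04=6.9469; Δ=(0.0000−40.9406)/(126.4131−69.3594)=-0.7176; B=V−Δ·S=87.2226
Node (0,0) S=99.0000: V=(p*·6.9469+(1−p*)·44.6777)/1.04=13.0820; Δ=(6.9469−44.6777)/(111.8700−61.3800)=-0.7473; B=V−Δ·S=87.0639
Each (Δ,B) replicates both successor values, so the strategy is self-financing and V0 is arbitrage-free.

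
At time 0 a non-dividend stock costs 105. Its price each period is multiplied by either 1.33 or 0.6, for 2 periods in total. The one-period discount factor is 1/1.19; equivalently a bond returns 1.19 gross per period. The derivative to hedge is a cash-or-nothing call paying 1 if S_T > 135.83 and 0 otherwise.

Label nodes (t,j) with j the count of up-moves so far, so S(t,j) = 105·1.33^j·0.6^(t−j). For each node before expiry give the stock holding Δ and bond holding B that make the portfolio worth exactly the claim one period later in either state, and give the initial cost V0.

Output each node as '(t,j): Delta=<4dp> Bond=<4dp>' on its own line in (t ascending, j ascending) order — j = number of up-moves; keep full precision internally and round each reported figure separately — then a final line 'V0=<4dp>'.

(0,0): Delta=0.0089 Bond=-0.4691
(1,0): Delta=0.0000 Bond=0.0000
(1,1): Delta=0.0098 Bond=-0.6907
V0=0.4613

Under the risk-neutral measure, an up-move has probability p* = (R−d)/(u−d) = 0.8082 and values discount at R = 1.19.
At expiry t=2: V(2,0)=0.0000, V(2,1)=0.0000, V(2,2)=1.0000
Node (1,0) S=63.0000: V=(p*·0.0000+(1−p*)·0.0000)/1.19=0.0000; Δ=(0.0000−0.0000)/(83.7900−37.8000)=0.0000; B=V−Δ·S=0.0000
Node (1,1) S=139.6500: V=(p*·1.0000+(1−p*)·0.0000)/1.19=0.6792; Δ=(1.0000−0.0000)/(185.7345−83.7900)=0.0098; B=V−Δ·S=-0.6907
Node (0,0) S=105.0000: V=(p*·0.6792+(1−p*)·0.0000)/1.19=0.4613; Δ=(0.6792−0.0000)/(139.6500−63.0000)=0.0089; B=V−Δ·S=-0.4691
Root portfolio cost Δ·105+B reproduces V0=0.4613.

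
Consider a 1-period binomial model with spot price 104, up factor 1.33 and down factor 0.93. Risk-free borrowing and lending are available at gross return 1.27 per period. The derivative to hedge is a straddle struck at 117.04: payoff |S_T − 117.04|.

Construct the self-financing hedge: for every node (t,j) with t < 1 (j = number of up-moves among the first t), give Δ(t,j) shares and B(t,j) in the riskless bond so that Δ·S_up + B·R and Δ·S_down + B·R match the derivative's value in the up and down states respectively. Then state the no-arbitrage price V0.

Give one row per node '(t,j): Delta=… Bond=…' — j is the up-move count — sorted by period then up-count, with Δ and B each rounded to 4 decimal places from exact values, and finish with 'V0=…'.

(0,0): Delta=0.0231 Bond=14.2425
V0=16.6425

Since d<R<u, set p* = (R−d)/(u−d) = 0.8500; price each node as the discounted p*-expectation of its children.
Terminal values V(1,·): V(1,0)=20.3200, V(1,1)=21.2800
(0,0): S=104.0000. Δ = (V_up−V_dn)/(S_up−S_dn) = (21.2800−20.3200)/(138.3200−96.7200) = 0.0231. V = [p*·21.2800 + (1−p*)·20.3200]/1.27 = 16.6425. B = V − Δ·S = 14.2425.
Self-financing check: at every node Δ·S+B equals the discounted successor values.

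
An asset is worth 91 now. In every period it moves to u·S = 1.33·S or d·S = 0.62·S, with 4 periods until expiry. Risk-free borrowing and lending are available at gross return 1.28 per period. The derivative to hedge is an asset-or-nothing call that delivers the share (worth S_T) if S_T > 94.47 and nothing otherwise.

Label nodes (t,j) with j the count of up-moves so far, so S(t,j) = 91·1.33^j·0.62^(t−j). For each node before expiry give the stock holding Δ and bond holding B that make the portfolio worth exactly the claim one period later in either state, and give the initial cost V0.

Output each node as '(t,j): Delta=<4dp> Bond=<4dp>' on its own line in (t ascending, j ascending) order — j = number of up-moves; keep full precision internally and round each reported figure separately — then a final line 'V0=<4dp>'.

Risk-neutral probability p* = (R−d)/(u−d) = (1.28−0.62)/(1.33−0.62) = 0.9296.
Terminal values V(4,·): V(4,0)=0.0000, V(4,1)=0.0000, V(4,2)=0.0000, V(4,3)=132.7358, V(4,4)=284.7397
  t=3,j=0: stock 21.6878 → up 28.8448 (V=0.0000), down 13.4465 (V=0.0000). Price 0.0000; hedge Δ=0.0000, bond B=0.0000.
  t=3,j=1: stock 46.5239 → up 61.8768 (V=0.0000), down 28.8448 (V=0.0000). Price 0.0000; hedge Δ=0.0000, bond B=0.0000.
  t=3,j=2: stock 99.8013 → up 132.7358 (V=132.7358), down 61.8768 (V=0.0000). Price 96.3970; hedge Δ=1.8732, bond B=-90.5548.
  t=3,j=3: stock 214.0900 → up 284.7397 (V=284.7397), down 132.7358 (V=132.7358). Price 214.0900; hedge Δ=1.0000, bond B=0.0000.
  t=2,j=0: stock 34.9804 → up 46.5239 (V=0.0000), down 21.6878 (V=0.0000). Price 0.0000; hedge Δ=0.0000, bond B=0.0000.
  t=2,j=1: stock 75.0386 → up 99.8013 (V=96.3970), down 46.5239 (V=0.0000). Price 70.0066; hedge Δ=1.8093, bond B=-65.7638.
  t=2,j=2: stock 160.9699 → up 214.0900 (V=214.0900), down 99.8013 (V=96.3970). Price 160.7826; hedge Δ=1.0298, bond B=-4.9821.
  t=1,j=0: stock 56.4200 → up 75.0386 (V=70.0066), down 34.9804 (V=0.0000). Price 50.8411; hedge Δ=1.7476, bond B=-47.7598.
  t=1,j=1: stock 121.0300 → up 160.9699 (V=160.7826), down 75.0386 (V=70.0066). Price 120.6171; hedge Δ=1.0564, bond B=-7.2363.
  t=0,j=0: stock 91.0000 → up 121.0300 (V=120.6171), down 56.4200 (V=50.8411). Price 90.3932; hedge Δ=1.0800, bond B=-7.8829.
Self-financing check: at every node Δ·S+B equals the discounted successor values.

(0,0): Delta=1.0800 Bond=-7.8829
(1,0): Delta=1.7476 Bond=-47.7598
(1,1): Delta=1.0564 Bond=-7.2363
(2,0): Delta=0.0000 Bond=0.0000
(2,1): Delta=1.8093 Bond=-65.7638
(2,2): Delta=1.0298 Bond=-4.9821
(3,0): Delta=0.0000 Bond=0.0000
(3,1): Delta=0.0000 Bond=0.0000
(3,2): Delta=1.8732 Bond=-90.5548
(3,3): Delta=1.0000 Bond=0.0000
V0=90.3932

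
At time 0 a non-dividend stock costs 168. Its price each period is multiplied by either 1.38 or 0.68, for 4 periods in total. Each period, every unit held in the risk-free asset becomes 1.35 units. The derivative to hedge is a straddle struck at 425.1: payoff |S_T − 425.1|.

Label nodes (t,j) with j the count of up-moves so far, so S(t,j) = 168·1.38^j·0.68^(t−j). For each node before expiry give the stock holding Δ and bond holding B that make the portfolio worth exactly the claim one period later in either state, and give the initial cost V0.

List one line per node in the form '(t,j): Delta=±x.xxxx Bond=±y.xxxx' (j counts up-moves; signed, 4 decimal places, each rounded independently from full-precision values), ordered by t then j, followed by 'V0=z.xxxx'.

(0,0): Delta=0.1164 Bond=33.5112
(1,0): Delta=-1.0000 Bond=172.7785
(1,1): Delta=0.1410 Bond=39.5294
(2,0): Delta=-1.0000 Bond=233.2510
(2,1): Delta=-1.0000 Bond=233.2510
(2,2): Delta=0.1662 Bond=45.3101
(3,0): Delta=-1.0000 Bond=314.8889
(3,1): Delta=-1.0000 Bond=314.8889
(3,2): Delta=-1.0000 Bond=314.8889
(3,3): Delta=0.1919 Bond=49.8080
V0=53.0677

Risk-neutral probability p* = (R−d)/(u−d) = (1.35−0.68)/(1.38−0.68) = 0.9571.
Terminal payoffs: V(4,0)=389.1793, V(4,1)=352.2021, V(4,2)=277.1601, V(4,3)=124.8691, V(4,4)=184.1922
  t=3,j=0: stock 52.8246 → up 72.8979 (V=352.2021), down 35.9207 (V=389.1793). Price 262.0643; hedge Δ=-1.0000, bond B=314.8889.
  t=3,j=1: stock 107.2028 → up 147.9399 (V=277.1601), down 72.8979 (V=352.2021). Price 207.6861; hedge Δ=-1.0000, bond B=314.8889.
  t=3,j=2: stock 217.5587 → up 300.2309 (V=124.8691), down 147.9399 (V=277.1601). Price 97.3302; hedge Δ=-1.0000, bond B=314.8889.
  t=3,j=3: stock 441.5161 → up 609.2922 (V=184.1922), down 300.2309 (V=124.8691). Price 134.5554; hedge Δ=0.1919, bond B=49.8080.
  t=2,j=0: stock 77.6832 → up 107.2028 (V=207.6861), down 52.8246 (V=262.0643). Price 155.5678; hedge Δ=-1.0000, bond B=233.2510.
  t=2,j=1: stock 157.6512 → up 217.5587 (V=97.3302), down 107.2028 (V=207.6861). Price 75.5998; hedge Δ=-1.0000, bond B=233.2510.
  t=2,j=2: stock 319.9392 → up 441.5161 (V=134.5554), down 217.5587 (V=97.3302). Price 98.4889; hedge Δ=0.1662, bond B=45.3101.
  t=1,j=0: stock 114.2400 → up 157.6512 (V=75.5998), down 77.6832 (V=155.5678). Price 58.5385; hedge Δ=-1.0000, bond B=172.7785.
  t=1,j=1: stock 231.8400 → up 319.9392 (V=98.4889), down 157.6512 (V=75.5998). Price 72.2281; hedge Δ=0.1410, bond B=39.5294.
  t=0,j=0: stock 168.0000 → up 231.8400 (V=72.2281), down 114.2400 (V=58.5385). Price 53.0677; hedge Δ=0.1164, bond B=33.5112.
Self-financing check: at every node Δ·S+B equals the discounted successor values.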